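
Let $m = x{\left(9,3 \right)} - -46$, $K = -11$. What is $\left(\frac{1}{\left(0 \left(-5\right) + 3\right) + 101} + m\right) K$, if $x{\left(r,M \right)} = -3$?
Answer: $- \frac{49203}{104} \approx -473.11$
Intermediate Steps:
$m = 43$ ($m = -3 - -46 = -3 + 46 = 43$)
$\left(\frac{1}{\left(0 \left(-5\right) + 3\right) + 101} + m\right) K = \left(\frac{1}{\left(0 \left(-5\right) + 3\right) + 101} + 43\right) \left(-11\right) = \left(\frac{1}{\left(0 + 3\right) + 101} + 43\right) \left(-11\right) = \left(\frac{1}{3 + 101} + 43\right) \left(-11\right) = \left(\frac{1}{104} + 43\right) \left(-11\right) = \frac{4473}{104} \left(-11\right) = - \frac{49203}{104}$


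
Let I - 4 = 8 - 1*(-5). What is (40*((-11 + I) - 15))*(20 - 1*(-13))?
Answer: -11880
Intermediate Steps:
I = 17 (I = 4 + (8 - 1*(-5)) = 4 + (8 + 5) = 4 + 13 = 17)
(40*((-11 + I) - 15))*(20 - 1*(-13)) = (40*((-11 + 17) - 15))*(20 - 1*(-13)) = (40*(6 - 15))*(20 + 13) = (40*(-9))*33 = -360*33 = -11880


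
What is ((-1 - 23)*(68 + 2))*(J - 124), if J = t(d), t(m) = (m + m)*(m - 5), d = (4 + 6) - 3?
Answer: 161280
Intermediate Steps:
d = 7 (d = 10 - 3 = 7)
t(m) = 2*m*(-5 + m) (t(m) = (2*m)*(-5 + m) = 2*m*(-5 + m))
J = 28 (J = 2*7*(-5 + 7) = 2*7*2 = 28)
((-1 - 23)*(68 + 2))*(J - 124) = ((-1 - 23)*(68 + 2))*(28 - 124) = -24*70*(-96) = -1680*(-96) = 161280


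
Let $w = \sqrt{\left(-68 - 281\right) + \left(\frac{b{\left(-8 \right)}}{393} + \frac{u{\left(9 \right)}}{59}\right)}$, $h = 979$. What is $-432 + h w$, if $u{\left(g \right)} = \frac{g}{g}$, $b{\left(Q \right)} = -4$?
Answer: $-432 + \frac{979 i \sqrt{187631661822}}{23187} \approx -432.0 + 18289.0 i$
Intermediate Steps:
$u{\left(g \right)} = 1$
$w = \frac{i \sqrt{187631661822}}{23187}$ ($w = \sqrt{\left(-68 - 281\right) + \left(- \frac{4}{393} + 1 \cdot \frac{1}{59}\right)} = \sqrt{\left(-68 - 281\right) + \left(\left(-4\right) \frac{1}{393} + 1 \cdot \frac{1}{59}\right)} = \sqrt{-349 + \left(- \frac{4}{393} + \frac{1}{59}\right)} = \sqrt{-349 + \frac{157}{23187}} = \sqrt{- \frac{8092106}{23187}} = \frac{i \sqrt{187631661822}}{23187} \approx 18.681 i$)
$-432 + h w = -432 + 979 \frac{i \sqrt{187631661822}}{23187} = -432 + \frac{979 i \sqrt{187631661822}}{23187}$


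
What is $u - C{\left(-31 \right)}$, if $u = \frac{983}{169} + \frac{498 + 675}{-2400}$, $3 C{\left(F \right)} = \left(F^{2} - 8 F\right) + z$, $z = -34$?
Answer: $- \frac{156699037}{405600} \approx -386.34$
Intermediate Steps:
$C{\left(F \right)} = - \frac{34}{3} - \frac{8 F}{3} + \frac{F^{2}}{3}$ ($C{\left(F \right)} = \frac{\left(F^{2} - 8 F\right) - 34}{3} = \frac{-34 + F^{2} - 8 F}{3} = - \frac{34}{3} - \frac{8 F}{3} + \frac{F^{2}}{3}$)
$u = \frac{720321}{135200}$ ($u = 983 \cdot \frac{1}{169} + 1173 \left(- \frac{1}{2400}\right) = \frac{983}{169} - \frac{391}{800} = \frac{720321}{135200} \approx 5.3278$)
$u - C{\left(-31 \right)} = \frac{720321}{135200} - \left(- \frac{34}{3} - - \frac{248}{3} + \frac{\left(-31\right)^{2}}{3}\right) = \frac{720321}{135200} - \left(- \frac{34}{3} + \frac{248}{3} + \frac{1}{3} \cdot 961\right) = \frac{720321}{135200} - \left(- \frac{34}{3} + \frac{248}{3} + \frac{961}{3}\right) = \frac{720321}{135200} - \frac{1175}{3} = - \frac{156699037}{405600}$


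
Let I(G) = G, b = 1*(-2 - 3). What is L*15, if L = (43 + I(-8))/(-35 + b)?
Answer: -105/8 ≈ -13.125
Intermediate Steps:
b = -5 (b = 1*(-5) = -5)
L = -7/8 (L = (43 - 8)/(-35 - 5) = 35/(-40) = 35*(-1/40) = -7/8 ≈ -0.87500)
L*15 = -7/8*15 = -105/8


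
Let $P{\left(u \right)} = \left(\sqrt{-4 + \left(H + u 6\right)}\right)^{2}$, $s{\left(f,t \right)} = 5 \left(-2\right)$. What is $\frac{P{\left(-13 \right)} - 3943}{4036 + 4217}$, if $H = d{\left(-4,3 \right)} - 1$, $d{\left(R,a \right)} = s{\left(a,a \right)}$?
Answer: $- \frac{4036}{8253} \approx -0.48903$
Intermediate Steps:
$s{\left(f,t \right)} = -10$
$d{\left(R,a \right)} = -10$
$H = -11$ ($H = -10 - 1 = -11$)
$P{\left(u \right)} = -15 + 6 u$ ($P{\left(u \right)} = \left(\sqrt{-4 + \left(-11 + u 6\right)}\right)^{2} = \left(\sqrt{-4 + \left(-11 + 6 u\right)}\right)^{2} = \left(\sqrt{-15 + 6 u}\right)^{2} = -15 + 6 u$)
$\frac{P{\left(-13 \right)} - 3943}{4036 + 4217} = \frac{\left(-15 + 6 \left(-13\right)\right) - 3943}{4036 + 4217} = \frac{\left(-15 - 78\right) - 3943}{8253} = \left(-93 - 3943\right) \frac{1}{8253} = \left(-4036\right) \frac{1}{8253} = - \frac{4036}{8253}$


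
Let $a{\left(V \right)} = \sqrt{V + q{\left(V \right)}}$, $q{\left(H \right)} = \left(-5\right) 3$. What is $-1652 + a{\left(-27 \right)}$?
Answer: $-1652 + i \sqrt{42} \approx -1652.0 + 6.4807 i$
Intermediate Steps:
$q{\left(H \right)} = -15$
$a{\left(V \right)} = \sqrt{-15 + V}$ ($a{\left(V \right)} = \sqrt{V - 15} = \sqrt{-15 + V}$)
$-1652 + a{\left(-27 \right)} = -1652 + \sqrt{-15 - 27} = -1652 + \sqrt{-42} = -1652 + i \sqrt{42}$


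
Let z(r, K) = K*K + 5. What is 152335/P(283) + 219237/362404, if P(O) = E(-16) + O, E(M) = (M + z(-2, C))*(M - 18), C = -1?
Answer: 7906199713/32253956 ≈ 245.12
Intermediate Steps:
z(r, K) = 5 + K² (z(r, K) = K² + 5 = 5 + K²)
E(M) = (-18 + M)*(6 + M) (E(M) = (M + (5 + (-1)²))*(M - 18) = (M + (5 + 1))*(-18 + M) = (M + 6)*(-18 + M) = (6 + M)*(-18 + M) = (-18 + M)*(6 + M))
P(O) = 340 + O (P(O) = (-108 + (-16)² - 12*(-16)) + O = (-108 + 256 + 192) + O = 340 + O)
152335/P(283) + 219237/362404 = 152335/(340 + 283) + 219237/362404 = 152335/623 + 219237*(1/362404) = 152335*(1/623) + 219237/362404 = 152335/623 + 219237/362404 = 7906199713/32253956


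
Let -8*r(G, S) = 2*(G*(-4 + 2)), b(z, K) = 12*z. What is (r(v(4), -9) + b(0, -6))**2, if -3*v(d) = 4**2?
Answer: 64/9 ≈ 7.1111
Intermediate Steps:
v(d) = -16/3 (v(d) = -1/3*4**2 = -1/3*16 = -16/3)
r(G, S) = G/2 (r(G, S) = -G*(-4 + 2)/4 = -G*(-2)/4 = -(-2*G)/4 = -(-1)*G/2 = G/2)
(r(v(4), -9) + b(0, -6))**2 = ((1/2)*(-16/3) + 12*0)**2 = (-8/3 + 0)**2 = (-8/3)**2 = 64/9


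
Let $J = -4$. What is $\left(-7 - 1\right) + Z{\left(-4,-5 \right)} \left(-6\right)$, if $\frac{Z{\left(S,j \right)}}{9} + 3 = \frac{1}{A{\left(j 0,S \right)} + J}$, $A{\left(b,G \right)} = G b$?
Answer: $\frac{335}{2} \approx 167.5$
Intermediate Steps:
$Z{\left(S,j \right)} = - \frac{117}{4}$ ($Z{\left(S,j \right)} = -27 + \frac{9}{S j 0 - 4} = -27 + \frac{9}{S 0 - 4} = -27 + \frac{9}{0 - 4} = -27 + \frac{9}{-4} = -27 + 9 \left(- \frac{1}{4}\right) = -27 - \frac{9}{4} = - \frac{117}{4}$)
$\left(-7 - 1\right) + Z{\left(-4,-5 \right)} \left(-6\right) = \left(-7 - 1\right) - - \frac{351}{2} = -8 + \frac{351}{2} = \frac{335}{2}$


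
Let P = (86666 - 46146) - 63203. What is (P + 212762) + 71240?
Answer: 261319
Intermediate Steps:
P = -22683 (P = 40520 - 63203 = -22683)
(P + 212762) + 71240 = (-22683 + 212762) + 71240 = 190079 + 71240 = 261319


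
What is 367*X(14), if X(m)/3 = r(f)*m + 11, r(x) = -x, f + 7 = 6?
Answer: 27525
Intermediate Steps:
f = -1 (f = -7 + 6 = -1)
X(m) = 33 + 3*m (X(m) = 3*((-1*(-1))*m + 11) = 3*(1*m + 11) = 3*(m + 11) = 3*(11 + m) = 33 + 3*m)
367*X(14) = 367*(33 + 3*14) = 367*(33 + 42) = 367*75 = 27525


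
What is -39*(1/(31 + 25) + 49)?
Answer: -107055/56 ≈ -1911.7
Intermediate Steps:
-39*(1/(31 + 25) + 49) = -39*(1/56 + 49) = -39*2745/56 = -107055/56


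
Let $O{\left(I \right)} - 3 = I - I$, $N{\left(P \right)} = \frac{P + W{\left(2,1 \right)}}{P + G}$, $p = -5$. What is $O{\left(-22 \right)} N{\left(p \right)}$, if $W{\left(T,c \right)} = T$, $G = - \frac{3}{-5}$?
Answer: $\frac{45}{22} \approx 2.0455$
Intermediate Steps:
$G = \frac{3}{5}$ ($G = \left(-3\right) \left(- \frac{1}{5}\right) = \frac{3}{5} \approx 0.6$)
$N{\left(P \right)} = \frac{2 + P}{\frac{3}{5} + P}$ ($N{\left(P \right)} = \frac{P + 2}{P + \frac{3}{5}} = \frac{2 + P}{\frac{3}{5} + P}$)
$O{\left(I \right)} = 3$ ($O{\left(I \right)} = 3 + \left(I - I\right) = 3 + 0 = 3$)
$O{\left(-22 \right)} N{\left(p \right)} = 3 \frac{5 \left(2 - 5\right)}{3 + 5 \left(-5\right)} = 3 \cdot 5 \frac{1}{3 - 25} \left(-3\right) = 3 \cdot 5 \frac{1}{-22} \left(-3\right) = 3 \cdot 5 \left(- \frac{1}{22}\right) \left(-3\right) = 3 \cdot \frac{15}{22} = \frac{45}{22}$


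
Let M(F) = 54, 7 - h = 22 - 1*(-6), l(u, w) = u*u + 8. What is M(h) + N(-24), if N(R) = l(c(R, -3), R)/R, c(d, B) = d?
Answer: 89/3 ≈ 29.667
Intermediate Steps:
l(u, w) = 8 + u² (l(u, w) = u² + 8 = 8 + u²)
h = -21 (h = 7 - (22 - 1*(-6)) = 7 - (22 + 6) = 7 - 1*28 = 7 - 28 = -21)
N(R) = (8 + R²)/R
M(h) + N(-24) = 54 + (-24 + 8/(-24)) = 54 + (-24 + 8*(-1/24)) = 54 + (-24 - ⅓) = 54 - 73/3 = 89/3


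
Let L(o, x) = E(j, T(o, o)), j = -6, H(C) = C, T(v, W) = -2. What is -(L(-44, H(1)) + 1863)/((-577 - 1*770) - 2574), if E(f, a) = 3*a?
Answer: 619/1307 ≈ 0.47360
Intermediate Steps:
L(o, x) = -6 (L(o, x) = 3*(-2) = -6)
-(L(-44, H(1)) + 1863)/((-577 - 1*770) - 2574) = -(-6 + 1863)/((-577 - 1*770) - 2574) = -1857/((-577 - 770) - 2574) = -1857/(-1347 - 2574) = -1857/(-3921) = -1857*(-1)/3921 = -1*(-619/1307) = 619/1307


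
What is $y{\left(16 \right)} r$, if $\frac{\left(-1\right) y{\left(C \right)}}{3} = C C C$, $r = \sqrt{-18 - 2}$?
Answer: $- 24576 i \sqrt{5} \approx - 54954.0 i$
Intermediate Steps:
$r = 2 i \sqrt{5}$ ($r = \sqrt{-20} = 2 i \sqrt{5} \approx 4.4721 i$)
$y{\left(C \right)} = - 3 C^{3}$ ($y{\left(C \right)} = - 3 C C C = - 3 C^{2} C = - 3 C^{3}$)
$y{\left(16 \right)} r = - 3 \cdot 16^{3} \cdot 2 i \sqrt{5} = \left(-3\right) 4096 \cdot 2 i \sqrt{5} = - 12288 \cdot 2 i \sqrt{5} = - 24576 i \sqrt{5}$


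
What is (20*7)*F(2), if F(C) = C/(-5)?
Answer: -56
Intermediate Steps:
F(C) = -C/5 (F(C) = C*(-⅕) = -C/5)
(20*7)*F(2) = (20*7)*(-⅕*2) = 140*(-⅖) = -56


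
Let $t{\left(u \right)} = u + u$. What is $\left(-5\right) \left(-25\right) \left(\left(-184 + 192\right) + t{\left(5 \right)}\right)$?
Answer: $2250$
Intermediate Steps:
$t{\left(u \right)} = 2 u$
$\left(-5\right) \left(-25\right) \left(\left(-184 + 192\right) + t{\left(5 \right)}\right) = \left(-5\right) \left(-25\right) \left(\left(-184 + 192\right) + 2 \cdot 5\right) = 125 \left(8 + 10\right) = 125 \cdot 18 = 2250$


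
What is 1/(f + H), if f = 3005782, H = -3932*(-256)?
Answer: 1/4012374 ≈ 2.4923e-7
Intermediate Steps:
H = 1006592
1/(f + H) = 1/(3005782 + 1006592) = 1/4012374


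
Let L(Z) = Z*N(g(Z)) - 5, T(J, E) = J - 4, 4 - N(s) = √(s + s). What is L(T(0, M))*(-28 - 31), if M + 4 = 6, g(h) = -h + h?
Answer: 1239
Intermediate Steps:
g(h) = 0
M = 2 (M = -4 + 6 = 2)
N(s) = 4 - √2*√s (N(s) = 4 - √(s + s) = 4 - √(2*s) = 4 - √2*√s)
T(J, E) = -4 + J
L(Z) = -5 + 4*Z (L(Z) = Z*(4 - √2*√0) - 5 = Z*(4 - 1*√2*0) - 5 = Z*(4 + 0) - 5 = Z*4 - 5 = 4*Z - 5 = -5 + 4*Z)
L(T(0, M))*(-28 - 31) = (-5 + 4*(-4 + 0))*(-28 - 31) = (-5 + 4*(-4))*(-59) = (-5 - 16)*(-59) = -21*(-59) = 1239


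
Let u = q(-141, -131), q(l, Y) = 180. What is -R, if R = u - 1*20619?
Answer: 20439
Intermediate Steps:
u = 180
R = -20439 (R = 180 - 1*20619 = 180 - 20619 = -20439)
-R = -1*(-20439) = 20439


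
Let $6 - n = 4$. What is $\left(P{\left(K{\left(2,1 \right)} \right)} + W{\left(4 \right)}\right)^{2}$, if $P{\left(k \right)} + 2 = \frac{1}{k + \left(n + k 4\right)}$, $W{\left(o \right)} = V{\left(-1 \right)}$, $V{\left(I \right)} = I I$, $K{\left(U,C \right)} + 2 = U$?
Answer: $\frac{1}{4} \approx 0.25$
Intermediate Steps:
$n = 2$ ($n = 6 - 4 = 2$)
$K{\left(U,C \right)} = -2 + U$
$V{\left(I \right)} = I^{2}$
$W{\left(o \right)} = 1$ ($W{\left(o \right)} = \left(-1\right)^{2} = 1$)
$P{\left(k \right)} = -2 + \frac{1}{2 + 5 k}$ ($P{\left(k \right)} = -2 + \frac{1}{k + \left(2 + k 4\right)} = -2 + \frac{1}{k + \left(2 + 4 k\right)} = -2 + \frac{1}{2 + 5 k}$)
$\left(P{\left(K{\left(2,1 \right)} \right)} + W{\left(4 \right)}\right)^{2} = \left(\frac{-3 - 10 \left(-2 + 2\right)}{2 + 5 \left(-2 + 2\right)} + 1\right)^{2} = \left(\frac{-3 - 0}{2 + 5 \cdot 0} + 1\right)^{2} = \left(\frac{-3 + 0}{2 + 0} + 1\right)^{2} = \left(\frac{1}{2} \left(-3\right) + 1\right)^{2} = \left(- \frac{3}{2} + 1\right)^{2} = \left(- \frac{1}{2}\right)^{2} = \frac{1}{4}$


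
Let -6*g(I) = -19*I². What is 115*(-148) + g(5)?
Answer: -101645/6 ≈ -16941.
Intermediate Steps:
g(I) = 19*I²/6 (g(I) = -(-19)*I²/6 = 19*I²/6)
115*(-148) + g(5) = 115*(-148) + (19/6)*5² = -17020 + (19/6)*25 = -17020 + 475/6 = -101645/6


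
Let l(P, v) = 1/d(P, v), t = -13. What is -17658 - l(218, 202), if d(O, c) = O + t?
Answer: -3619891/205 ≈ -17658.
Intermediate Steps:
d(O, c) = -13 + O (d(O, c) = O - 13 = -13 + O)
l(P, v) = 1/(-13 + P)
-17658 - l(218, 202) = -17658 - 1/(-13 + 218) = -17658 - 1/205 = -3619891/205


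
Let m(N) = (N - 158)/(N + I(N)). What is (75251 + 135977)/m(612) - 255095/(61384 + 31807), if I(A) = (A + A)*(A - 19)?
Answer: 7149861034795091/21154357 ≈ 3.3799e+8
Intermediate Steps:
I(A) = 2*A*(-19 + A) (I(A) = (2*A)*(-19 + A) = 2*A*(-19 + A))
m(N) = (-158 + N)/(N + 2*N*(-19 + N)) (m(N) = (N - 158)/(N + 2*N*(-19 + N)) = (-158 + N)/(N + 2*N*(-19 + N)))
(75251 + 135977)/m(612) - 255095/(61384 + 31807) = (75251 + 135977)/(((-158 + 612)/(612*(-37 + 2*612)))) - 255095/(61384 + 31807) = 211228/(((1/612)*454/(-37 + 1224))) - 255095/93191 = 211228/(((1/612)*454/1187)) - 255095*1/93191 = 211228/(((1/612)*(1/1187)*454)) - 255095/93191 = 211228/(227/363222) - 255095/93191 = 211228*(363222/227) - 255095/93191 = 76722656616/227 - 255095/93191 = 7149861034795091/21154357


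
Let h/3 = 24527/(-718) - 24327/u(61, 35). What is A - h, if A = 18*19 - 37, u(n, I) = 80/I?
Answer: 185741821/5744 ≈ 32337.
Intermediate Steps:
h = -183989901/5744 (h = 3*(24527/(-718) - 24327/(80/35)) = 3*(24527*(-1/718) - 24327/(80*(1/35))) = 3*(-24527/718 - 24327/16/7) = 3*(-24527/718 - 24327*7/16) = 3*(-24527/718 - 170289/16) = 3*(-61329967/5744) = -183989901/5744 ≈ -32032.)
A = 305 (A = 342 - 37 = 305)
A - h = 305 - 1*(-183989901/5744) = 305 + 183989901/5744 = 185741821/5744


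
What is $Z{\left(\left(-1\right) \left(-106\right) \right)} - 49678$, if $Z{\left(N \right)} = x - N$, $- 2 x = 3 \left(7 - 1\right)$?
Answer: $-49793$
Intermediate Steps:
$x = -9$ ($x = - \frac{3 \left(7 - 1\right)}{2} = - \frac{3 \cdot 6}{2} = \left(- \frac{1}{2}\right) 18 = -9$)
$Z{\left(N \right)} = -9 - N$
$Z{\left(\left(-1\right) \left(-106\right) \right)} - 49678 = \left(-9 - \left(-1\right) \left(-106\right)\right) - 49678 = \left(-9 - 106\right) - 49678 = -115 - 49678 = -49793$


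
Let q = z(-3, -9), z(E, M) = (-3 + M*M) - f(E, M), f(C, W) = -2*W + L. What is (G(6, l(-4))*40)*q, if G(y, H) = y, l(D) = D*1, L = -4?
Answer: 15360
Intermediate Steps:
l(D) = D
f(C, W) = -4 - 2*W (f(C, W) = -2*W - 4 = -4 - 2*W)
z(E, M) = 1 + M² + 2*M (z(E, M) = (-3 + M*M) - (-4 - 2*M) = (-3 + M²) + (4 + 2*M) = 1 + M² + 2*M)
q = 64 (q = 1 + (-9)² + 2*(-9) = 1 + 81 - 18 = 64)
(G(6, l(-4))*40)*q = (6*40)*64 = 240*64 = 15360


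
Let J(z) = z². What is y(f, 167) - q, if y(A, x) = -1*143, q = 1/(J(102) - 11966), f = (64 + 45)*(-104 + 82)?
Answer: -223365/1562 ≈ -143.00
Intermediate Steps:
f = -2398 (f = 109*(-22) = -2398)
q = -1/1562 (q = 1/(102² - 11966) = 1/(10404 - 11966) = 1/(-1562) = -1/1562 ≈ -0.00064021)
y(A, x) = -143
y(f, 167) - q = -143 - 1*(-1/1562) = -143 + 1/1562 = -223365/1562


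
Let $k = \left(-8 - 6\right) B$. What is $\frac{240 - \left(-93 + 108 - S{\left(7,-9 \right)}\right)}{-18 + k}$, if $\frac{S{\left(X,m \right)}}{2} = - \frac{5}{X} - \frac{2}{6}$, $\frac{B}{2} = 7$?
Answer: $- \frac{4681}{4494} \approx -1.0416$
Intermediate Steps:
$B = 14$ ($B = 2 \cdot 7 = 14$)
$S{\left(X,m \right)} = - \frac{2}{3} - \frac{10}{X}$ ($S{\left(X,m \right)} = 2 \left(- \frac{5}{X} - \frac{2}{6}\right) = 2 \left(- \frac{5}{X} - \frac{1}{3}\right) = 2 \left(- \frac{1}{3} - \frac{5}{X}\right) = - \frac{2}{3} - \frac{10}{X}$)
$k = -196$ ($k = \left(-8 - 6\right) 14 = \left(-14\right) 14 = -196$)
$\frac{240 - \left(-93 + 108 - S{\left(7,-9 \right)}\right)}{-18 + k} = \frac{240 - \left(- \frac{277}{3} + 108 + \frac{10}{7}\right)}{-18 - 196} = \frac{240 - \frac{359}{21}}{-214} = \left(240 - \frac{359}{21}\right) \left(- \frac{1}{214}\right) = \frac{4681}{21} \left(- \frac{1}{214}\right) = - \frac{4681}{4494}$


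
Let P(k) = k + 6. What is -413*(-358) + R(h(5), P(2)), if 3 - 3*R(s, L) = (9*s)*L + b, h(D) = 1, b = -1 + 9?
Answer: 443485/3 ≈ 1.4783e+5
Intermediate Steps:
b = 8
P(k) = 6 + k
R(s, L) = -5/3 - 3*L*s (R(s, L) = 1 - ((9*s)*L + 8)/3 = 1 - (9*L*s + 8)/3 = 1 - (8 + 9*L*s)/3 = 1 + (-8/3 - 3*L*s) = -5/3 - 3*L*s)
-413*(-358) + R(h(5), P(2)) = -413*(-358) + (-5/3 - 3*(6 + 2)*1) = 147854 + (-5/3 - 3*8*1) = 147854 + (-5/3 - 24) = 147854 - 77/3 = 443485/3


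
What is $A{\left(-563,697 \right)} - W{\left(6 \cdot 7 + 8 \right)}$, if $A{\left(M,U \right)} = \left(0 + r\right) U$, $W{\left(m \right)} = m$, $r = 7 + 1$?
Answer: $5526$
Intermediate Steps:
$r = 8$
$A{\left(M,U \right)} = 8 U$ ($A{\left(M,U \right)} = \left(0 + 8\right) U = 8 U$)
$A{\left(-563,697 \right)} - W{\left(6 \cdot 7 + 8 \right)} = 8 \cdot 697 - \left(6 \cdot 7 + 8\right) = 5576 - \left(42 + 8\right) = 5576 - 50 = 5526$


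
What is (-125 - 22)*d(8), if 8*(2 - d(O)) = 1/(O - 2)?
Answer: -4655/16 ≈ -290.94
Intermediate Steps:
d(O) = 2 - 1/(8*(-2 + O)) (d(O) = 2 - 1/(8*(O - 2)) = 2 - 1/(8*(-2 + O)))
(-125 - 22)*d(8) = (-125 - 22)*((-33 + 16*8)/(8*(-2 + 8))) = -147*(-33 + 128)/(8*6) = -147*95/(8*6) = -147*95/48 = -4655/16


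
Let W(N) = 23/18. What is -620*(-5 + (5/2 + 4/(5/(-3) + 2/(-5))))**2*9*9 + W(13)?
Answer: -551305537/558 ≈ -9.8800e+5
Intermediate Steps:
W(N) = 23/18 (W(N) = 23*(1/18) = 23/18)
-620*(-5 + (5/2 + 4/(5/(-3) + 2/(-5))))**2*9*9 + W(13) = -620*(-5 + (5/2 + 4/(5/(-3) + 2/(-5))))**2*9*9 + 23/18 = -620*(-5 + (5*(1/2) + 4/(5*(-1/3) + 2*(-1/5))))**2*9*9 + 23/18 = -620*(-5 + (5/2 + 4/(-5/3 - 2/5)))**2*9*9 + 23/18 = -620*(-5 + (5/2 + 4/(-31/15)))**2*9*9 + 23/18 = -620*(-5 + (5/2 + 4*(-15/31)))**2*9*9 + 23/18 = -620*(-5 + (5/2 - 60/31))**2*9*9 + 23/18 = -620*(-5 + 35/62)**2*9*9 + 23/18 = -620*(-275/62)**2*9*9 + 23/18 = -620*(75625/3844)*9*9 + 23/18 = -3403125*9/31 + 23/18 = -620*6125625/3844 + 23/18 = -30628125/31 + 23/18 = -551305537/558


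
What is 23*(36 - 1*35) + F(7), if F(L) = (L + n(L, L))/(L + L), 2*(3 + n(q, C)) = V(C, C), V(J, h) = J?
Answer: 659/28 ≈ 23.536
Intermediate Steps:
n(q, C) = -3 + C/2
F(L) = (-3 + 3*L/2)/(2*L) (F(L) = (L + (-3 + L/2))/(L + L) = (-3 + 3*L/2)/((2*L)) = (-3 + 3*L/2)*(1/(2*L)) = (-3 + 3*L/2)/(2*L))
23*(36 - 1*35) + F(7) = 23*(36 - 1*35) + (¾)*(-2 + 7)/7 = 23*(36 - 35) + (¾)*(⅐)*5 = 23*1 + 15/28 = 23 + 15/28 = 659/28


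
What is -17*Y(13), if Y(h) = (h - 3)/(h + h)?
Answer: -85/13 ≈ -6.5385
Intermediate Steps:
Y(h) = (-3 + h)/(2*h) (Y(h) = (-3 + h)/((2*h)) = (-3 + h)*(1/(2*h)) = (-3 + h)/(2*h))
-17*Y(13) = -17*(-3 + 13)/(2*13) = -17*10/(2*13) = -17*5/13 = -85/13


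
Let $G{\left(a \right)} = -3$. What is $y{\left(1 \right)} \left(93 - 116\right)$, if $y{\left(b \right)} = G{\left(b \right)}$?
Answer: $69$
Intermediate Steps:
$y{\left(b \right)} = -3$
$y{\left(1 \right)} \left(93 - 116\right) = - 3 \left(93 - 116\right) = \left(-3\right) \left(-23\right) = 69$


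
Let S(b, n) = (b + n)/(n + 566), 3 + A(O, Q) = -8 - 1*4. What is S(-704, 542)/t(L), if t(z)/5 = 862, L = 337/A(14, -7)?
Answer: -81/2387740 ≈ -3.3923e-5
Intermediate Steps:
A(O, Q) = -15 (A(O, Q) = -3 + (-8 - 1*4) = -3 + (-8 - 4) = -3 - 12 = -15)
S(b, n) = (b + n)/(566 + n)
L = -337/15 (L = 337/(-15) = 337*(-1/15) = -337/15 ≈ -22.467)
t(z) = 4310 (t(z) = 5*862 = 4310)
S(-704, 542)/t(L) = ((-704 + 542)/(566 + 542))/4310 = (-162/1108)*(1/4310) = ((1/1108)*(-162))*(1/4310) = -81/554*1/4310 = -81/2387740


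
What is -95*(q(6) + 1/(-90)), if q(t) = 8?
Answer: -13661/18 ≈ -758.94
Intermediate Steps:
-95*(q(6) + 1/(-90)) = -95*(8 + 1/(-90)) = -95*(8 - 1/90) = -95*719/90 = -13661/18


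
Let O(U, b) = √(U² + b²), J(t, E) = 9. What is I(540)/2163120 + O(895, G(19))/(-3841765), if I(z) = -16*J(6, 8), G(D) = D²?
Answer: -3/45065 - √931346/3841765 ≈ -0.00031777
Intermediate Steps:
I(z) = -144 (I(z) = -16*9 = -144)
I(540)/2163120 + O(895, G(19))/(-3841765) = -144/2163120 + √(895² + (19²)²)/(-3841765) = -144*1/2163120 + √(801025 + 361²)*(-1/3841765) = -3/45065 + √(801025 + 130321)*(-1/3841765) = -3/45065 + √931346*(-1/3841765) = -3/45065 - √931346/3841765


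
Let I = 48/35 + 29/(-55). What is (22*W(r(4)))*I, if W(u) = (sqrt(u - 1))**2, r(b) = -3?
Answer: -520/7 ≈ -74.286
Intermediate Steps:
I = 65/77 (I = 48*(1/35) + 29*(-1/55) = 48/35 - 29/55 = 65/77 ≈ 0.84416)
W(u) = -1 + u (W(u) = (sqrt(-1 + u))**2 = -1 + u)
(22*W(r(4)))*I = (22*(-1 - 3))*(65/77) = (22*(-4))*(65/77) = -88*65/77 = -520/7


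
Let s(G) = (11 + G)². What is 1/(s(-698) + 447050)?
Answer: 1/919019 ≈ 1.0881e-6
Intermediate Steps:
1/(s(-698) + 447050) = 1/((11 - 698)² + 447050) = 1/((-687)² + 447050) = 1/(471969 + 447050) = 1/919019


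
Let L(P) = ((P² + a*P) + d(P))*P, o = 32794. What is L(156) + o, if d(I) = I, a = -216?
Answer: -1403030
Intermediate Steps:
L(P) = P*(P² - 215*P) (L(P) = ((P² - 216*P) + P)*P = (P² - 215*P)*P = P*(P² - 215*P))
L(156) + o = 156²*(-215 + 156) + 32794 = 24336*(-59) + 32794 = -1435824 + 32794 = -1403030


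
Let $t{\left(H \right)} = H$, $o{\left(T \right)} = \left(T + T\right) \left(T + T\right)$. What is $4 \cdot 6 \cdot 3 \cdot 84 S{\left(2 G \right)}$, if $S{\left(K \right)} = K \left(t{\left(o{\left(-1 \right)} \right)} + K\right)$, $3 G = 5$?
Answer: $147840$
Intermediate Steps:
$o{\left(T \right)} = 4 T^{2}$ ($o{\left(T \right)} = 2 T 2 T = 4 T^{2}$)
$G = \frac{5}{3}$ ($G = \frac{1}{3} \cdot 5 = \frac{5}{3} \approx 1.6667$)
$S{\left(K \right)} = K \left(4 + K\right)$ ($S{\left(K \right)} = K \left(4 \left(-1\right)^{2} + K\right) = K \left(4 \cdot 1 + K\right) = K \left(4 + K\right)$)
$4 \cdot 6 \cdot 3 \cdot 84 S{\left(2 G \right)} = 4 \cdot 6 \cdot 3 \cdot 84 \cdot 2 \cdot \frac{5}{3} \left(4 + 2 \cdot \frac{5}{3}\right) = 24 \cdot 3 \cdot 84 \frac{10 \left(4 + \frac{10}{3}\right)}{3} = 72 \cdot 84 \cdot \frac{10}{3} \cdot \frac{22}{3} = 6048 \cdot \frac{220}{9} = 147840$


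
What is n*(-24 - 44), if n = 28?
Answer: -1904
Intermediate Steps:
n*(-24 - 44) = 28*(-24 - 44) = 28*(-68) = -1904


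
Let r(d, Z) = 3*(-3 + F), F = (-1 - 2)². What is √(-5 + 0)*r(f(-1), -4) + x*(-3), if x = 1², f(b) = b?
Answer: -3 + 18*I*√5 ≈ -3.0 + 40.249*I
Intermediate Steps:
F = 9 (F = (-3)² = 9)
r(d, Z) = 18 (r(d, Z) = 3*(-3 + 9) = 3*6 = 18)
x = 1
√(-5 + 0)*r(f(-1), -4) + x*(-3) = √(-5 + 0)*18 + 1*(-3) = √(-5)*18 - 3 = (I*√5)*18 - 3 = 18*I*√5 - 3 = -3 + 18*I*√5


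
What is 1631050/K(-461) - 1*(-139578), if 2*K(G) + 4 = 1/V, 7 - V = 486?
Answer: -1294974874/1917 ≈ -6.7552e+5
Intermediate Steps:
V = -479 (V = 7 - 1*486 = 7 - 486 = -479)
K(G) = -1917/958 (K(G) = -2 + (1/2)/(-479) = -2 + (1/2)*(-1/479) = -2 - 1/958 = -1917/958)
1631050/K(-461) - 1*(-139578) = 1631050/(-1917/958) - 1*(-139578) = 1631050*(-958/1917) + 139578 = -1562545900/1917 + 139578 = -1294974874/1917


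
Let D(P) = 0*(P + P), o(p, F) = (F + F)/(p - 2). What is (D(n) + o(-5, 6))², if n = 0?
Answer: 144/49 ≈ 2.9388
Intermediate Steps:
o(p, F) = 2*F/(-2 + p) (o(p, F) = (2*F)/(-2 + p) = 2*F/(-2 + p))
D(P) = 0 (D(P) = 0*(2*P) = 0)
(D(n) + o(-5, 6))² = (0 + 2*6/(-2 - 5))² = (0 + 2*6/(-7))² = (0 + 2*6*(-⅐))² = (0 - 12/7)² = (-12/7)² = 144/49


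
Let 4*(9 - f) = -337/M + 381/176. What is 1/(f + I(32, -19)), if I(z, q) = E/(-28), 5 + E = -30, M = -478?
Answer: 168256/1603909 ≈ 0.10490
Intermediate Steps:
E = -35 (E = -5 - 30 = -35)
I(z, q) = 5/4 (I(z, q) = -35/(-28) = -35*(-1/28) = 5/4)
f = 1393589/168256 (f = 9 - (-337/(-478) + 381/176)/4 = 9 - (-337*(-1/478) + 381*(1/176))/4 = 9 - (337/478 + 381/176)/4 = 9 - ¼*120715/42064 = 9 - 120715/168256 = 1393589/168256 ≈ 8.2825)
1/(f + I(32, -19)) = 1/(1393589/168256 + 5/4) = 1/(1603909/168256) = 168256/1603909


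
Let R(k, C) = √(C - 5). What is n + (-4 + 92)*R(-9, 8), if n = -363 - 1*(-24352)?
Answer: 23989 + 88*√3 ≈ 24141.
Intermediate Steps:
R(k, C) = √(-5 + C)
n = 23989 (n = -363 + 24352 = 23989)
n + (-4 + 92)*R(-9, 8) = 23989 + (-4 + 92)*√(-5 + 8) = 23989 + 88*√3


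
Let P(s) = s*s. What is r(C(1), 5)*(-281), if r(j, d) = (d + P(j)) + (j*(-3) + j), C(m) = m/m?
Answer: -1124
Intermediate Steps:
C(m) = 1
P(s) = s²
r(j, d) = d + j² - 2*j (r(j, d) = (d + j²) + (j*(-3) + j) = (d + j²) + (-3*j + j) = (d + j²) - 2*j = d + j² - 2*j)
r(C(1), 5)*(-281) = (5 + 1² - 2*1)*(-281) = (5 + 1 - 2)*(-281) = 4*(-281) = -1124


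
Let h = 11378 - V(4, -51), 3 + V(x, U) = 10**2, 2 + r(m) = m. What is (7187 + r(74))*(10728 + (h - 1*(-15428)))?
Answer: 271755183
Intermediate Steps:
r(m) = -2 + m
V(x, U) = 97 (V(x, U) = -3 + 10**2 = -3 + 100 = 97)
h = 11281 (h = 11378 - 1*97 = 11378 - 97 = 11281)
(7187 + r(74))*(10728 + (h - 1*(-15428))) = (7187 + (-2 + 74))*(10728 + (11281 - 1*(-15428))) = (7187 + 72)*(10728 + (11281 + 15428)) = 7259*(10728 + 26709) = 7259*37437 = 271755183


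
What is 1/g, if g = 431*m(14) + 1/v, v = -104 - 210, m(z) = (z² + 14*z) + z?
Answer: 314/54945603 ≈ 5.7147e-6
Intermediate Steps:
m(z) = z² + 15*z
v = -314
g = 54945603/314 (g = 431*(14*(15 + 14)) + 1/(-314) = 431*(14*29) - 1/314 = 431*406 - 1/314 = 174986 - 1/314 = 54945603/314 ≈ 1.7499e+5)
1/g = 1/(54945603/314) = 314/54945603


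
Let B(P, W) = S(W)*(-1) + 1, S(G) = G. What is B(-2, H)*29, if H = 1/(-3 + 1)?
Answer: 87/2 ≈ 43.500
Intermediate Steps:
H = -1/2 (H = 1/(-2) = -1/2 ≈ -0.50000)
B(P, W) = 1 - W (B(P, W) = W*(-1) + 1 = -W + 1 = 1 - W)
B(-2, H)*29 = (1 - 1*(-1/2))*29 = (1 + 1/2)*29 = (3/2)*29 = 87/2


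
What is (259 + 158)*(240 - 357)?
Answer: -48789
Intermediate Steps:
(259 + 158)*(240 - 357) = 417*(-117) = -48789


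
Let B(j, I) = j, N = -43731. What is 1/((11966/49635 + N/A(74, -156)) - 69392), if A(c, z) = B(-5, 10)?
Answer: -49635/3010142317 ≈ -1.6489e-5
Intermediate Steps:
A(c, z) = -5
1/((11966/49635 + N/A(74, -156)) - 69392) = 1/((11966/49635 - 43731/(-5)) - 69392) = 1/((11966*(1/49635) - 43731*(-1/5)) - 69392) = 1/((11966/49635 + 43731/5) - 69392) = 1/(434129603/49635 - 69392) = 1/(-3010142317/49635) = -49635/3010142317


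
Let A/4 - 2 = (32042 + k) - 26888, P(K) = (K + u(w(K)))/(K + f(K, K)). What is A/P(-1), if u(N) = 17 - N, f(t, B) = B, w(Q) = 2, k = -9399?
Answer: 16972/7 ≈ 2424.6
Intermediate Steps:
P(K) = (15 + K)/(2*K) (P(K) = (K + (17 - 1*2))/(K + K) = (K + (17 - 2))/((2*K)) = (K + 15)*(1/(2*K)) = (15 + K)*(1/(2*K)) = (15 + K)/(2*K))
A = -16972 (A = 8 + 4*((32042 - 9399) - 26888) = 8 + 4*(22643 - 26888) = 8 + 4*(-4245) = 8 - 16980 = -16972)
A/P(-1) = -16972*(-2/(15 - 1)) = -16972/((½)*(-1)*14) = -16972/(-7) = -16972*(-⅐) = 16972/7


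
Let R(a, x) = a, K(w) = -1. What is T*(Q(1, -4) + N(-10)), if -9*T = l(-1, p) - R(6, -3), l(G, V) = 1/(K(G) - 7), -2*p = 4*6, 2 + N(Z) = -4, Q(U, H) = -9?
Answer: -245/24 ≈ -10.208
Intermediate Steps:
N(Z) = -6 (N(Z) = -2 - 4 = -6)
p = -12 (p = -2*6 = -½*24 = -12)
l(G, V) = -⅛ (l(G, V) = 1/(-1 - 7) = 1/(-8) = -⅛)
T = 49/72 (T = -(-⅛ - 1*6)/9 = -(-⅛ - 6)/9 = -⅑*(-49/8) = 49/72 ≈ 0.68056)
T*(Q(1, -4) + N(-10)) = 49*(-9 - 6)/72 = (49/72)*(-15) = -245/24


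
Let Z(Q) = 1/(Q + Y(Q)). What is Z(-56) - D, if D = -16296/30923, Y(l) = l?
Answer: 1794229/3463376 ≈ 0.51806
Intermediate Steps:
D = -16296/30923 (D = -16296*1/30923 = -16296/30923 ≈ -0.52699)
Z(Q) = 1/(2*Q) (Z(Q) = 1/(Q + Q) = 1/(2*Q))
Z(-56) - D = (½)/(-56) - 1*(-16296/30923) = (½)*(-1/56) + 16296/30923 = -1/112 + 16296/30923 = 1794229/3463376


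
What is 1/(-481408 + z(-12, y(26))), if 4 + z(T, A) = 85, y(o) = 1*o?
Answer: -1/481327 ≈ -2.0776e-6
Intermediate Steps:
y(o) = o
z(T, A) = 81 (z(T, A) = -4 + 85 = 81)
1/(-481408 + z(-12, y(26))) = 1/(-481408 + 81) = 1/(-481327) = -1/481327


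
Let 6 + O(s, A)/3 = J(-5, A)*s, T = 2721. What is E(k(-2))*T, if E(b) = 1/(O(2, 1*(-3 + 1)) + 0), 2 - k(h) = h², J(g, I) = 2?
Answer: -907/2 ≈ -453.50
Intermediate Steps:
k(h) = 2 - h²
O(s, A) = -18 + 6*s (O(s, A) = -18 + 3*(2*s) = -18 + 6*s)
E(b) = -⅙ (E(b) = 1/((-18 + 6*2) + 0) = 1/((-18 + 12) + 0) = 1/(-6 + 0) = 1/(-6) = -⅙)
E(k(-2))*T = -⅙*2721 = -907/2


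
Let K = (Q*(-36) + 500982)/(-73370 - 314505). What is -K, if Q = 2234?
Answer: 14502/13375 ≈ 1.0843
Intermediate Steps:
K = -14502/13375 (K = (2234*(-36) + 500982)/(-73370 - 314505) = (-80424 + 500982)/(-387875) = 420558*(-1/387875) = -14502/13375 ≈ -1.0843)
-K = -1*(-14502/13375) = 14502/13375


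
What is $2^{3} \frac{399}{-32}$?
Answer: $- \frac{399}{4} \approx -99.75$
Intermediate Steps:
$2^{3} \frac{399}{-32} = 8 \cdot 399 \left(- \frac{1}{32}\right) = 8 \left(- \frac{399}{32}\right) = - \frac{399}{4}$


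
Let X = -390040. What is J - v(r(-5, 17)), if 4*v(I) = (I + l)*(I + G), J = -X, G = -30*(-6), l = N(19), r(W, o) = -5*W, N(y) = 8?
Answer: 1553395/4 ≈ 3.8835e+5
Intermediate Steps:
l = 8
G = 180
J = 390040 (J = -1*(-390040) = 390040)
v(I) = (8 + I)*(180 + I)/4 (v(I) = ((I + 8)*(I + 180))/4 = ((8 + I)*(180 + I))/4 = (8 + I)*(180 + I)/4)
J - v(r(-5, 17)) = 390040 - (360 + 47*(-5*(-5)) + (-5*(-5))²/4) = 390040 - (360 + 47*25 + (¼)*25²) = 390040 - (360 + 1175 + (¼)*625) = 390040 - (360 + 1175 + 625/4) = 390040 - 1*6765/4 = 390040 - 6765/4 = 1553395/4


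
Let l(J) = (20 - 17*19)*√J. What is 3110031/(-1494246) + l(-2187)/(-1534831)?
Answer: -1036677/498082 + 8181*I*√3/1534831 ≈ -2.0813 + 0.0092322*I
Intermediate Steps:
l(J) = -303*√J (l(J) = (20 - 323)*√J = -303*√J)
3110031/(-1494246) + l(-2187)/(-1534831) = 3110031/(-1494246) - 8181*I*√3/(-1534831) = 3110031*(-1/1494246) - 8181*I*√3*(-1/1534831) = -1036677/498082 - 8181*I*√3*(-1/1534831) = -1036677/498082 + 8181*I*√3/1534831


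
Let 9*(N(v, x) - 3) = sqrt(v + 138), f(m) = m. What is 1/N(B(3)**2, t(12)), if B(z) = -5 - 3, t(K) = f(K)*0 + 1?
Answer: 243/527 - 9*sqrt(202)/527 ≈ 0.21838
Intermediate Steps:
t(K) = 1 (t(K) = K*0 + 1 = 0 + 1 = 1)
B(z) = -8
N(v, x) = 3 + sqrt(138 + v)/9 (N(v, x) = 3 + sqrt(v + 138)/9 = 3 + sqrt(138 + v)/9)
1/N(B(3)**2, t(12)) = 1/(3 + sqrt(138 + (-8)**2)/9) = 1/(3 + sqrt(138 + 64)/9) = 1/(3 + sqrt(202)/9)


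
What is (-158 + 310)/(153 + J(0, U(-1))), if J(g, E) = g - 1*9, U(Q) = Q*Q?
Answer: 19/18 ≈ 1.0556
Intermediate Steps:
U(Q) = Q²
J(g, E) = -9 + g (J(g, E) = g - 9 = -9 + g)
(-158 + 310)/(153 + J(0, U(-1))) = (-158 + 310)/(153 + (-9 + 0)) = 152/(153 - 9) = 152/144 = 152*(1/144) = 19/18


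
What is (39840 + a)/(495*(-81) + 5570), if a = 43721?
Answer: -83561/34525 ≈ -2.4203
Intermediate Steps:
(39840 + a)/(495*(-81) + 5570) = (39840 + 43721)/(495*(-81) + 5570) = 83561/(-40095 + 5570) = 83561/(-34525) = 83561*(-1/34525) = -83561/34525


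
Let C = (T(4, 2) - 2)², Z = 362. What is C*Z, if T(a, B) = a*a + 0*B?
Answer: 70952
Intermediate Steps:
T(a, B) = a² (T(a, B) = a² + 0 = a²)
C = 196 (C = (4² - 2)² = (16 - 2)² = 14² = 196)
C*Z = 196*362 = 70952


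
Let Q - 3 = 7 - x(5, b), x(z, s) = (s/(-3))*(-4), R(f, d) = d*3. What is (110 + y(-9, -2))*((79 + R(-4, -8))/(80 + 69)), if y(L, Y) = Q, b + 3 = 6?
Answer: 6380/149 ≈ 42.819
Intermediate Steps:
b = 3 (b = -3 + 6 = 3)
R(f, d) = 3*d
x(z, s) = 4*s/3 (x(z, s) = (s*(-⅓))*(-4) = -s/3*(-4) = 4*s/3)
Q = 6 (Q = 3 + (7 - 4*3/3) = 3 + (7 - 1*4) = 3 + (7 - 4) = 3 + 3 = 6)
y(L, Y) = 6
(110 + y(-9, -2))*((79 + R(-4, -8))/(80 + 69)) = (110 + 6)*((79 + 3*(-8))/(80 + 69)) = 116*((79 - 24)/149) = 116*(55*(1/149)) = 116*(55/149) = 6380/149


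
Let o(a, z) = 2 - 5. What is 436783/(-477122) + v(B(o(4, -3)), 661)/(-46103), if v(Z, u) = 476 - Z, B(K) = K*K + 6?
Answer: -20356959891/21996755566 ≈ -0.92545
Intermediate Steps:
o(a, z) = -3
B(K) = 6 + K**2 (B(K) = K**2 + 6 = 6 + K**2)
436783/(-477122) + v(B(o(4, -3)), 661)/(-46103) = 436783/(-477122) + (476 - (6 + (-3)**2))/(-46103) = 436783*(-1/477122) + (476 - (6 + 9))*(-1/46103) = -436783/477122 + (476 - 1*15)*(-1/46103) = -436783/477122 + (476 - 15)*(-1/46103) = -436783/477122 + 461*(-1/46103) = -436783/477122 - 461/46103 = -20356959891/21996755566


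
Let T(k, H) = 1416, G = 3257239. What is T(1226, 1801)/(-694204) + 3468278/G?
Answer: 600770052572/565297085689 ≈ 1.0628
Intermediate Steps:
T(1226, 1801)/(-694204) + 3468278/G = 1416/(-694204) + 3468278/3257239 = 1416*(-1/694204) + 3468278*(1/3257239) = -354/173551 + 3468278/3257239 = 600770052572/565297085689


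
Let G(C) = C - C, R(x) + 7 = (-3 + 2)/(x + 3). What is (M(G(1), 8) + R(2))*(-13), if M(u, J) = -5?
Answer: 793/5 ≈ 158.60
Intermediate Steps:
R(x) = -7 - 1/(3 + x) (R(x) = -7 + (-3 + 2)/(x + 3) = -7 - 1/(3 + x))
G(C) = 0
(M(G(1), 8) + R(2))*(-13) = (-5 + (-22 - 7*2)/(3 + 2))*(-13) = (-5 + (-22 - 14)/5)*(-13) = (-5 + (⅕)*(-36))*(-13) = (-5 - 36/5)*(-13) = -61/5*(-13) = 793/5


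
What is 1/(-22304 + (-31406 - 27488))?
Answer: -1/81198 ≈ -1.2316e-5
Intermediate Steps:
1/(-22304 + (-31406 - 27488)) = 1/(-22304 - 58894) = 1/(-81198) = -1/81198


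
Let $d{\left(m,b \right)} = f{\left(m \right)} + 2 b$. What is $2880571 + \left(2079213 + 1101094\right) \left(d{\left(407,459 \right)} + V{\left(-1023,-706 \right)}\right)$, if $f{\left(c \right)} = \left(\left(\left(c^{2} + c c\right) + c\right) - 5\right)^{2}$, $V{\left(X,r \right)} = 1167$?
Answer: $349912934475050666$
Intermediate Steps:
$f{\left(c \right)} = \left(-5 + c + 2 c^{2}\right)^{2}$ ($f{\left(c \right)} = \left(\left(\left(c^{2} + c^{2}\right) + c\right) - 5\right)^{2} = \left(\left(2 c^{2} + c\right) - 5\right)^{2} = \left(\left(c + 2 c^{2}\right) - 5\right)^{2} = \left(-5 + c + 2 c^{2}\right)^{2}$)
$d{\left(m,b \right)} = \left(-5 + m + 2 m^{2}\right)^{2} + 2 b$
$2880571 + \left(2079213 + 1101094\right) \left(d{\left(407,459 \right)} + V{\left(-1023,-706 \right)}\right) = 2880571 + \left(2079213 + 1101094\right) \left(\left(\left(-5 + 407 + 2 \cdot 407^{2}\right)^{2} + 2 \cdot 459\right) + 1167\right) = 2880571 + 3180307 \left(\left(\left(-5 + 407 + 2 \cdot 165649\right)^{2} + 918\right) + 1167\right) = 2880571 + 3180307 \left(\left(\left(-5 + 407 + 331298\right)^{2} + 918\right) + 1167\right) = 2880571 + 3180307 \left(\left(331700^{2} + 918\right) + 1167\right) = 2880571 + 3180307 \left(\left(110024890000 + 918\right) + 1167\right) = 2880571 + 3180307 \left(110024890918 + 1167\right) = 2880571 + 3180307 \cdot 110024892085 = 2880571 + 349912934472170095 = 349912934475050666$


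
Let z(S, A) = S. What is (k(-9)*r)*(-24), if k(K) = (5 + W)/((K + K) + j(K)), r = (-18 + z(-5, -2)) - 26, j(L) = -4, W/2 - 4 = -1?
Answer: -588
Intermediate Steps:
W = 6 (W = 8 + 2*(-1) = 8 - 2 = 6)
r = -49 (r = (-18 - 5) - 26 = -23 - 26 = -49)
k(K) = 11/(-4 + 2*K) (k(K) = (5 + 6)/((K + K) - 4) = 11/(2*K - 4) = 11/(-4 + 2*K))
(k(-9)*r)*(-24) = ((11/(2*(-2 - 9)))*(-49))*(-24) = (((11/2)/(-11))*(-49))*(-24) = (((11/2)*(-1/11))*(-49))*(-24) = -½*(-49)*(-24) = (49/2)*(-24) = -588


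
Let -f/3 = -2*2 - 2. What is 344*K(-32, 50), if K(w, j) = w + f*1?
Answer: -4816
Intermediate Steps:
f = 18 (f = -3*(-2*2 - 2) = -3*(-4 - 2) = -3*(-6) = 18)
K(w, j) = 18 + w (K(w, j) = w + 18*1 = w + 18 = 18 + w)
344*K(-32, 50) = 344*(18 - 32) = 344*(-14) = -4816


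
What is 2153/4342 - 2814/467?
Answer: -11212937/2027714 ≈ -5.5298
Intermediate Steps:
2153/4342 - 2814/467 = -11212937/2027714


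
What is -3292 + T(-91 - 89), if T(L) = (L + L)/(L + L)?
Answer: -3291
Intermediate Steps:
T(L) = 1 (T(L) = (2*L)/((2*L)) = (2*L)*(1/(2*L)) = 1)
-3292 + T(-91 - 89) = -3292 + 1 = -3291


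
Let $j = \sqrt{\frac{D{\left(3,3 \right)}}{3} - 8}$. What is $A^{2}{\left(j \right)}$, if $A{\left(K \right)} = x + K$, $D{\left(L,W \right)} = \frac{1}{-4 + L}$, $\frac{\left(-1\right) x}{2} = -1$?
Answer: $- \frac{13}{3} + \frac{20 i \sqrt{3}}{3} \approx -4.3333 + 11.547 i$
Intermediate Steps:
$x = 2$ ($x = \left(-2\right) \left(-1\right) = 2$)
$j = \frac{5 i \sqrt{3}}{3}$ ($j = \sqrt{\frac{1}{\left(-4 + 3\right) 3} - 8} = \sqrt{\frac{1}{-1} \cdot \frac{1}{3} - 8} = \sqrt{\left(-1\right) \frac{1}{3} - 8} = \sqrt{- \frac{1}{3} - 8} = \sqrt{- \frac{25}{3}} = \frac{5 i \sqrt{3}}{3} \approx 2.8868 i$)
$A{\left(K \right)} = 2 + K$
$A^{2}{\left(j \right)} = \left(2 + \frac{5 i \sqrt{3}}{3}\right)^{2}$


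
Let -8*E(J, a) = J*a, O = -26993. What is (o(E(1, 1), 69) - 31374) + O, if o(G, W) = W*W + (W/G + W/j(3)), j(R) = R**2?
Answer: -162451/3 ≈ -54150.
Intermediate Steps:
E(J, a) = -J*a/8
o(G, W) = W**2 + W/9 + W/G (o(G, W) = W*W + (W/G + W/(3**2)) = W**2 + (W/G + W/9) = W**2 + (W/9 + W/G) = W**2 + W/9 + W/G)
(o(E(1, 1), 69) - 31374) + O = ((69**2 + (1/9)*69 + 69/((-1/8*1*1))) - 31374) - 26993 = ((4761 + 23/3 + 69/(-1/8)) - 31374) - 26993 = ((4761 + 23/3 + 69*(-8)) - 31374) - 26993 = ((4761 + 23/3 - 552) - 31374) - 26993 = (12650/3 - 31374) - 26993 = -81472/3 - 26993 = -162451/3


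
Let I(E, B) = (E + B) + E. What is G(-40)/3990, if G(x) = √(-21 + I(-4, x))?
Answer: I*√69/3990 ≈ 0.0020819*I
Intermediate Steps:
I(E, B) = B + 2*E (I(E, B) = (B + E) + E = B + 2*E)
G(x) = √(-29 + x) (G(x) = √(-21 + (x + 2*(-4))) = √(-21 + (x - 8)) = √(-21 + (-8 + x)) = √(-29 + x))
G(-40)/3990 = √(-29 - 40)/3990 = √(-69)*(1/3990) = (I*√69)*(1/3990) = I*√69/3990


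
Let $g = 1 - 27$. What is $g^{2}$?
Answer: $676$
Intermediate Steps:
$g = -26$ ($g = 1 - 27 = -26$)
$g^{2} = \left(-26\right)^{2} = 676$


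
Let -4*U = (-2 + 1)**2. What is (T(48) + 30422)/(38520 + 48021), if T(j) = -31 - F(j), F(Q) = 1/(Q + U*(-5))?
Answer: 855289/2435511 ≈ 0.35117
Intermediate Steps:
U = -1/4 (U = -(-2 + 1)**2/4 = -1/4*(-1)**2 = -1/4*1 = -1/4 ≈ -0.25000)
F(Q) = 1/(5/4 + Q) (F(Q) = 1/(Q - 1/4*(-5)) = 1/(Q + 5/4) = 1/(5/4 + Q))
T(j) = -31 - 4/(5 + 4*j)
(T(48) + 30422)/(38520 + 48021) = ((-159 - 124*48)/(5 + 4*48) + 30422)/(38520 + 48021) = ((-159 - 5952)/(5 + 192) + 30422)/86541 = (-6111/197 + 30422)*(1/86541) = (5987023/197)*(1/86541) = 855289/2435511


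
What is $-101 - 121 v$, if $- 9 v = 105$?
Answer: $\frac{3932}{3} \approx 1310.7$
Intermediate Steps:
$v = - \frac{35}{3}$ ($v = \left(- \frac{1}{9}\right) 105 = - \frac{35}{3} \approx -11.667$)
$-101 - 121 v = -101 - - \frac{4235}{3} = -101 + \frac{4235}{3} = \frac{3932}{3}$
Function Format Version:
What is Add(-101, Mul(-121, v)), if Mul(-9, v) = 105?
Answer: Rational(3932, 3) ≈ 1310.7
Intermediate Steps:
v = Rational(-35, 3) (v = Mul(Rational(-1, 9), 105) = Rational(-35, 3) ≈ -11.667)
Add(-101, Mul(-121, v)) = Add(-101, Mul(-121, Rational(-35, 3))) = Add(-101, Rational(4235, 3)) = Rational(3932, 3)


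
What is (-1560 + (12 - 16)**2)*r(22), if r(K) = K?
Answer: -33968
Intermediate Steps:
(-1560 + (12 - 16)**2)*r(22) = (-1560 + (12 - 16)**2)*22 = (-1560 + (-4)**2)*22 = (-1560 + 16)*22 = -1544*22 = -33968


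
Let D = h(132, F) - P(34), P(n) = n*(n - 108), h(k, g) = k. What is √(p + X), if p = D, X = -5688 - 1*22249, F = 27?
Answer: 11*I*√209 ≈ 159.03*I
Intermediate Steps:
X = -27937 (X = -5688 - 22249 = -27937)
P(n) = n*(-108 + n)
D = 2648 (D = 132 - 34*(-108 + 34) = 132 - 34*(-74) = 132 - 1*(-2516) = 132 + 2516 = 2648)
p = 2648
√(p + X) = √(2648 - 27937) = √(-25289) = 11*I*√209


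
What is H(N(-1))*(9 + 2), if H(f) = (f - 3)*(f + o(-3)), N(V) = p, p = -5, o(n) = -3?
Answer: 704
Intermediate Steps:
N(V) = -5
H(f) = (-3 + f)² (H(f) = (f - 3)*(f - 3) = (-3 + f)*(-3 + f) = (-3 + f)²)
H(N(-1))*(9 + 2) = (9 + (-5)² - 6*(-5))*(9 + 2) = (9 + 25 + 30)*11 = 64*11 = 704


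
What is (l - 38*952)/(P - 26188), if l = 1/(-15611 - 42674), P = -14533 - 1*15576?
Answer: 2108518161/3281270645 ≈ 0.64259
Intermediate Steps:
P = -30109 (P = -14533 - 15576 = -30109)
l = -1/58285 (l = 1/(-58285) = -1/58285 ≈ -1.7157e-5)
(l - 38*952)/(P - 26188) = (-1/58285 - 38*952)/(-30109 - 26188) = (-1/58285 - 36176)/(-56297) = -2108518161/58285*(-1/56297) = 2108518161/3281270645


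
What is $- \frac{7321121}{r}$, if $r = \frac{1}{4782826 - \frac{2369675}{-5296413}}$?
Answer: $- \frac{185457349919888883373}{5296413} \approx -3.5016 \cdot 10^{13}$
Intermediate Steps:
$r = \frac{5296413}{25331824172813}$ ($r = \frac{1}{4782826 - - \frac{2369675}{5296413}} = \frac{1}{4782826 + \frac{2369675}{5296413}} = \frac{1}{\frac{25331824172813}{5296413}} = \frac{5296413}{25331824172813} \approx 2.0908 \cdot 10^{-7}$)
$- \frac{7321121}{r} = - \frac{7321121}{\frac{5296413}{25331824172813}} = \left(-7321121\right) \frac{25331824172813}{5296413} = - \frac{185457349919888883373}{5296413}$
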